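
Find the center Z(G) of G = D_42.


Z(G) = {g ∈ G | gx = xg for all x ∈ G}
For even n, Z(D_n) = {e, r^(n/2)}: the 180° rotation r^21 commutes with every reflection and rotation

Z(D_42) = {e, r^21}


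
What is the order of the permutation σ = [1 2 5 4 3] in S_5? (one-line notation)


Cycle decomposition: (3 5)
Cycle lengths: 2
Order = lcm(2) = 2

ord(σ) = 2


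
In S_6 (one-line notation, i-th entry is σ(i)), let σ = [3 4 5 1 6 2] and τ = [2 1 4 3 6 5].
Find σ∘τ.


σ∘τ: apply τ first, then σ
1 →τ 2 →σ 4
2 →τ 1 →σ 3
3 →τ 4 →σ 1
4 →τ 3 →σ 5
5 →τ 6 →σ 2
6 →τ 5 →σ 6

σ∘τ = [4 3 1 5 2 6]


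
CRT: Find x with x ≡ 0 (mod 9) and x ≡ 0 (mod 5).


m₁ = 9, m₂ = 5, gcd = 1, so CRT applies. M = m₁·m₂ = 45
Let M₁ = M/m₁ = 5, M₂ = M/m₂ = 9
Find y₁ ≡ M₁⁻¹ (mod m₁): 5⁻¹ ≡ 2 (mod 9)
Find y₂ ≡ M₂⁻¹ (mod m₂): 9⁻¹ ≡ 4 (mod 5)
x = a₁·M₁·y₁ + a₂·M₂·y₂ = 0·5·2 + 0·9·4 = 0
Reduce mod 45: x ≡ 0
Check: 0 mod 9 = 0 ✓, 0 mod 5 = 0 ✓

x ≡ 0 (mod 45)


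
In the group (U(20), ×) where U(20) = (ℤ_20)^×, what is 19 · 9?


Operation: multiplication mod 20
19 · 9 = (a × b) mod 20 with a = 19, b = 9

19 · 9 = 11


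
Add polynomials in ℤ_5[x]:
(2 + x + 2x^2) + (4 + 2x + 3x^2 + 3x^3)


Add coefficients mod 5:
x^0: 2 + 4 = 1 (mod 5)
x^1: 1 + 2 = 3 (mod 5)
x^2: 2 + 3 = 0 (mod 5)
x^3: 0 + 3 = 3 (mod 5)
Result: 1 + 3x + 3x^3

f + g = 1 + 3x + 3x^3


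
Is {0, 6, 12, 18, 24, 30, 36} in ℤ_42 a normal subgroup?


H = {0, 6, 12, 18, 24, 30, 36} in ℤ_42
ℤ_42 is abelian; every subgroup of an abelian group is normal

Yes, normal subgroup


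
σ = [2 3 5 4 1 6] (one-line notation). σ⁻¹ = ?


To find σ⁻¹, swap domain and range:
σ(1) = 2 → σ⁻¹(2) = 1
σ(2) = 3 → σ⁻¹(3) = 2
σ(3) = 5 → σ⁻¹(5) = 3
σ(4) = 4 → σ⁻¹(4) = 4
σ(5) = 1 → σ⁻¹(1) = 5
σ(6) = 6 → σ⁻¹(6) = 6

σ⁻¹ = [5 1 2 4 3 6]


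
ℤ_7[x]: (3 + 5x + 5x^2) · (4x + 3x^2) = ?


Expand and collect like terms; reduce coefficients mod 7:
x^0: 3·0 = 0 ≡ 0 (mod 7)
x^1: 3·4 + 5·0 = 12 ≡ 5 (mod 7)
x^2: 3·3 + 5·4 + 5·0 = 29 ≡ 1 (mod 7)
x^3: 5·3 + 5·4 = 35 ≡ 0 (mod 7)
x^4: 5·3 = 15 ≡ 1 (mod 7)
Result: 5x + x^2 + x^4

f · g = 5x + x^2 + x^4


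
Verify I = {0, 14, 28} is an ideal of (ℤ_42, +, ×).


Check ideal conditions for I = {0, 14, 28} in ℤ_42:
(1) I is an additive subgroup? Yes
(2) For r ∈ ℤ_42 and a ∈ I: r·a ∈ I? Yes

Yes, I is an ideal of ℤ_42


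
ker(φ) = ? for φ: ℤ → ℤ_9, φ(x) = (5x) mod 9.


Kernel = preimage of identity
ker(φ) = {x ∈ ℤ : 5x ≡ 0 (mod 9)}. gcd(5,9) = 1, so 5x ≡ 0 (mod 9) ⟺ x ≡ 0 (mod 9/1 = 9). Hence ker(φ) = 9ℤ

ker(φ) = 9ℤ


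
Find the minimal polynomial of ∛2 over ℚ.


∛2 satisfies x³ - 2 = 0, irreducible over ℚ (no rational root; 2 is not a perfect cube)

Minimal polynomial: x³ - 2


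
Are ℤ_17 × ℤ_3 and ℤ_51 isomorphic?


Comparing ℤ_17 × ℤ_3 and ℤ_51:
gcd(17,3) = 1, so ℤ_17 × ℤ_3 ≅ ℤ_51 (CRT)

Yes, ℤ_17 × ℤ_3 ≅ ℤ_51


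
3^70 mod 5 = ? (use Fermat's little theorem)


Fermat's little theorem: if p is prime and gcd(a,p)=1, then a^(p-1) ≡ 1 (mod p)
p = 5 is prime, gcd(3,5) = 1
Reduce exponent: 70 mod 4 = 2
So 3^70 ≡ 3^2 (mod 5)
3^2 mod 5 = 4

3^70 ≡ 4 (mod 5)


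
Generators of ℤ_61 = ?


g generates ℤ_n iff gcd(g,n) = 1
Prime factors of 61: 61
Generators are g ∈ {1,...,60} not divisible by any of these primes.
Generators: {1, 2, 3, 4, 5, 6, 7, 8, 9, 10, 11, 12, 13, 14, 15, 16, 17, 18, 19, 20, 21, 22, 23, 24, 25, 26, 27, 28, 29, 30, 31, 32, 33, 34, 35, 36, 37, 38, 39, 40, 41, 42, 43, 44, 45, 46, 47, 48, 49, 50, 51, 52, 53, 54, 55, 56, 57, 58, 59, 60}
Number of generators = φ(61) = 60

Generators of ℤ_61 = {1, 2, 3, 4, 5, 6, 7, 8, 9, 10, 11, 12, 13, 14, 15, 16, 17, 18, 19, 20, 21, 22, 23, 24, 25, 26, 27, 28, 29, 30, 31, 32, 33, 34, 35, 36, 37, 38, 39, 40, 41, 42, 43, 44, 45, 46, 47, 48, 49, 50, 51, 52, 53, 54, 55, 56, 57, 58, 59, 60}


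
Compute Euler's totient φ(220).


Factor n: 220 = 2^2 × 5 × 11
φ(n) = n · ∏(1 - 1/p) over distinct primes p | n
φ(220) = 220 · (1 - 1/2) · (1 - 1/5) · (1 - 1/11) = 80

φ(220) = 80


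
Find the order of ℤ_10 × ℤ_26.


|A × B| = |A| · |B|
|ℤ_10 × ℤ_26| = 10 × 26 = 260

|ℤ_10 × ℤ_26| = 260


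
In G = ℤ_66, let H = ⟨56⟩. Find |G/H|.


|⟨56⟩| = n / gcd(56, 66) = 66 / 2 = 33
H is normal (ℤ_66 is abelian).
|G/H| = |G| / |H| = 66 / 33 = 2

|G/H| = 2


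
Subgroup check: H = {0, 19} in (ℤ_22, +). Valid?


Subgroup test for H = {0, 19} in (ℤ_22, +):
(1) 0 ∈ H? Yes
(2) Closure: for all a,b ∈ H, (a+b) mod 22 ∈ H? No  [counterexample: 19 + 19 = 16 ∉ H]
(3) Inverses: for all a ∈ H, -a mod 22 ∈ H? No

No, H is not a subgroup of ℤ_22


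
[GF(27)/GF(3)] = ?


GF(27) = GF(3^3), so the extension degree is 3

[GF(27)/GF(3)] = 3


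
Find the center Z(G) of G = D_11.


Z(G) = {g ∈ G | gx = xg for all x ∈ G}
For odd n, Z(D_n) = {e}: no nontrivial rotation commutes with all reflections

Z(D_11) = {e}


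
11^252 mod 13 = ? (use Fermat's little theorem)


Fermat's little theorem: if p is prime and gcd(a,p)=1, then a^(p-1) ≡ 1 (mod p)
p = 13 is prime, gcd(11,13) = 1
Reduce exponent: 252 mod 12 = 0
So 11^252 ≡ 11^0 (mod 13)
11^0 = 1

11^252 ≡ 1 (mod 13)


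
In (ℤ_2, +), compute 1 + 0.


Operation: addition mod 2
1 + 0 = (a + b) mod 2 with a = 1, b = 0

1 + 0 = 1


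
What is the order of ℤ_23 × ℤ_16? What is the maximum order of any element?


|ℤ_23 × ℤ_16| = 23 × 16 = 368
Max element order = lcm(23,16) = 368
Cyclic? Yes (gcd=1)

|ℤ_23×ℤ_16| = 368, max element order = 368


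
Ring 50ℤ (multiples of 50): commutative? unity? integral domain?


50ℤ is a commutative ring under +,× but has no multiplicative identity (1 ∉ 50ℤ); it has no zero divisors, but without unity it is not an integral domain
Commutative: Yes
Integral domain: No
Has unity: No

50ℤ (multiples of 50): Commutative=Yes, Unity=No


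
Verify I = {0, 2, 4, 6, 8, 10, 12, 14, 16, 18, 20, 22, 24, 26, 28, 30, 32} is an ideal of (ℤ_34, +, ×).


Check ideal conditions for I = {0, 2, 4, 6, 8, 10, 12, 14, 16, 18, 20, 22, 24, 26, 28, 30, 32} in ℤ_34:
(1) I is an additive subgroup? Yes
(2) For r ∈ ℤ_34 and a ∈ I: r·a ∈ I? Yes

Yes, I is an ideal of ℤ_34


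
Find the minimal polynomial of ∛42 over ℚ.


∛42 satisfies x³ - 42 = 0, irreducible over ℚ (no rational root; 42 is not a perfect cube)

Minimal polynomial: x³ - 42


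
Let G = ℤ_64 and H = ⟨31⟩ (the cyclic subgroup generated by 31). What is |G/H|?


|⟨31⟩| = n / gcd(31, 64) = 64 / 1 = 64
H is normal (ℤ_64 is abelian).
|G/H| = |G| / |H| = 64 / 64 = 1

|G/H| = 1


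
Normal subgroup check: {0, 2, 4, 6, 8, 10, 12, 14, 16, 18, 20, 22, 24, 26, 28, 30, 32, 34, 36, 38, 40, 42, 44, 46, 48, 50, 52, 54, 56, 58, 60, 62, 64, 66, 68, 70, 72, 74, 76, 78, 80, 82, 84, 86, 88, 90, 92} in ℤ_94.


H = {0, 2, 4, 6, 8, 10, 12, 14, 16, 18, 20, 22, 24, 26, 28, 30, 32, 34, 36, 38, 40, 42, 44, 46, 48, 50, 52, 54, 56, 58, 60, 62, 64, 66, 68, 70, 72, 74, 76, 78, 80, 82, 84, 86, 88, 90, 92} in ℤ_94
ℤ_94 is abelian; every subgroup of an abelian group is normal

Yes, normal subgroup


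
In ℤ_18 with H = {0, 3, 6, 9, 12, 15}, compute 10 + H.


10 + H = {10 + h (mod 18) : h ∈ H}
10+0=10, 10+3=13, 10+6=16, 10+9=1, 10+12=4, 10+15=7
10 + H = {1, 4, 7, 10, 13, 16} = 1 + H

10 + H = {1, 4, 7, 10, 13, 16}


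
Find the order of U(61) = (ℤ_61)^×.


U(n) is the group of units mod n; |U(n)| = φ(n)
|U(61)| = φ(61) = 60

|U(61) = (ℤ_61)^×| = 60


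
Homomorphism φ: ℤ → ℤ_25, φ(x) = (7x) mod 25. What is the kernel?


Kernel = preimage of identity
ker(φ) = {x ∈ ℤ : 7x ≡ 0 (mod 25)}. gcd(7,25) = 1, so 7x ≡ 0 (mod 25) ⟺ x ≡ 0 (mod 25/1 = 25). Hence ker(φ) = 25ℤ

ker(φ) = 25ℤ


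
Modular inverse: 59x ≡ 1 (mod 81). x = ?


Use the extended Euclidean algorithm to write 1 = 59·s + 81·t; then s mod 81 is the inverse.
Euclidean algorithm:
  59 = 0·81 + 59
  81 = 1·59 + 22
  59 = 2·22 + 15
  22 = 1·15 + 7
  15 = 2·7 + 1
  7 = 7·1 + 0
gcd(59,81) = 1
Back-substitution gives: 59·(11) + 81·(-8) = 1
So 59⁻¹ ≡ 11 ≡ 11 (mod 81)
Check: 59 × 11 = 649 ≡ 1 (mod 81) ✓

59⁻¹ ≡ 11 (mod 81)


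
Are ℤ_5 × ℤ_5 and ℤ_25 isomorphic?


Comparing ℤ_5 × ℤ_5 and ℤ_25:
gcd(5,5) = 5 ≠ 1. Max element order in ℤ_5×ℤ_5 is lcm(5,5) = 5 < 25, so it has no element of order 25

No, ℤ_5 × ℤ_5 ≇ ℤ_25


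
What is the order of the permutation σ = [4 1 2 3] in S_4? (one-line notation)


Cycle decomposition: (1 4 3 2)
Cycle lengths: 4
Order = lcm(4) = 4

ord(σ) = 4


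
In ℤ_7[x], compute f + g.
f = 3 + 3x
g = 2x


Add coefficients mod 7:
x^0: 3 + 0 = 3 (mod 7)
x^1: 3 + 2 = 5 (mod 7)
Result: 3 + 5x

f + g = 3 + 5x


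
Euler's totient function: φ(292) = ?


Factor n: 292 = 2^2 × 73
φ(n) = n · ∏(1 - 1/p) over distinct primes p | n
φ(292) = 292 · (1 - 1/2) · (1 - 1/73) = 144

φ(292) = 144


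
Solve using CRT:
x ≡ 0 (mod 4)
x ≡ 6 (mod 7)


m₁ = 4, m₂ = 7, gcd = 1, so CRT applies. M = m₁·m₂ = 28
Let M₁ = M/m₁ = 7, M₂ = M/m₂ = 4
Find y₁ ≡ M₁⁻¹ (mod m₁): 7⁻¹ ≡ 3 (mod 4)
Find y₂ ≡ M₂⁻¹ (mod m₂): 4⁻¹ ≡ 2 (mod 7)
x = a₁·M₁·y₁ + a₂·M₂·y₂ = 0·7·3 + 6·4·2 = 48
Reduce mod 28: x ≡ 20
Check: 20 mod 4 = 0 ✓, 20 mod 7 = 6 ✓

x ≡ 20 (mod 28)


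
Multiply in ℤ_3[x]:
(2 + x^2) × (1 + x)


Expand and collect like terms; reduce coefficients mod 3:
x^0: 2·1 = 2 ≡ 2 (mod 3)
x^1: 2·1 + 0·1 = 2 ≡ 2 (mod 3)
x^2: 0·1 + 1·1 = 1 ≡ 1 (mod 3)
x^3: 1·1 = 1 ≡ 1 (mod 3)
Result: 2 + 2x + x^2 + x^3

f · g = 2 + 2x + x^2 + x^3


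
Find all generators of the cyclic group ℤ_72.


g generates ℤ_n iff gcd(g,n) = 1
Prime factors of 72: 2, 3
Generators are g ∈ {1,...,71} not divisible by any of these primes.
Generators: {1, 5, 7, 11, 13, 17, 19, 23, 25, 29, 31, 35, 37, 41, 43, 47, 49, 53, 55, 59, 61, 65, 67, 71}
Number of generators = φ(72) = 24

Generators of ℤ_72 = {1, 5, 7, 11, 13, 17, 19, 23, 25, 29, 31, 35, 37, 41, 43, 47, 49, 53, 55, 59, 61, 65, 67, 71}


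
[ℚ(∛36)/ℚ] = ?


∛36 has minimal polynomial x³ - 36 (irreducible over ℚ since 36 is not a perfect cube)

[ℚ(∛36)/ℚ] = 3


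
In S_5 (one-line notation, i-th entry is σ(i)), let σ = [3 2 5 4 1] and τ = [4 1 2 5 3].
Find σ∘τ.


σ∘τ: apply τ first, then σ
1 →τ 4 →σ 4
2 →τ 1 →σ 3
3 →τ 2 →σ 2
4 →τ 5 →σ 1
5 →τ 3 →σ 5

σ∘τ = [4 3 2 1 5]


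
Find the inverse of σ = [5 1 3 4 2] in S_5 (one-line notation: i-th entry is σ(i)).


To find σ⁻¹, swap domain and range:
σ(1) = 5 → σ⁻¹(5) = 1
σ(2) = 1 → σ⁻¹(1) = 2
σ(3) = 3 → σ⁻¹(3) = 3
σ(4) = 4 → σ⁻¹(4) = 4
σ(5) = 2 → σ⁻¹(2) = 5

σ⁻¹ = [2 5 3 4 1]


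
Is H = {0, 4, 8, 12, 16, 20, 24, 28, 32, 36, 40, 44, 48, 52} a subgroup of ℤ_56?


Subgroup test for H = {0, 4, 8, 12, 16, 20, 24, 28, 32, 36, 40, 44, 48, 52} in (ℤ_56, +):
(1) 0 ∈ H? Yes
(2) Closure: for all a,b ∈ H, (a+b) mod 56 ∈ H? Yes
(3) Inverses: for all a ∈ H, -a mod 56 ∈ H? Yes

Yes, H is a subgroup of ℤ_56


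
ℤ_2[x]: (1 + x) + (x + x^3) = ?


Add coefficients mod 2:
x^0: 1 + 0 = 1 (mod 2)
x^1: 1 + 1 = 0 (mod 2)
x^2: 0 + 0 = 0 (mod 2)
x^3: 0 + 1 = 1 (mod 2)
Result: 1 + x^3

f + g = 1 + x^3


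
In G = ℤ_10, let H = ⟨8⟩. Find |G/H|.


|⟨8⟩| = n / gcd(8, 10) = 10 / 2 = 5
H is normal (ℤ_10 is abelian).
|G/H| = |G| / |H| = 10 / 5 = 2

|G/H| = 2


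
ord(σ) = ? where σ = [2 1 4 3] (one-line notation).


Cycle decomposition: (1 2) (3 4)
Cycle lengths: 2, 2
Order = lcm(2, 2) = 2

ord(σ) = 2


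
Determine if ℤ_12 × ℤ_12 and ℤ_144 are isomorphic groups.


Comparing ℤ_12 × ℤ_12 and ℤ_144:
gcd(12,12) = 12 ≠ 1. Max element order in ℤ_12×ℤ_12 is lcm(12,12) = 12 < 144, so it has no element of order 144

No, ℤ_12 × ℤ_12 ≇ ℤ_144


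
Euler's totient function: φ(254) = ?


Factor n: 254 = 2 × 127
φ(n) = n · ∏(1 - 1/p) over distinct primes p | n
φ(254) = 254 · (1 - 1/2) · (1 - 1/127) = 126

φ(254) = 126


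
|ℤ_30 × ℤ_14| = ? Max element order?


|ℤ_30 × ℤ_14| = 30 × 14 = 420
Max element order = lcm(30,14) = 210
Cyclic? No (gcd=2)

|ℤ_30×ℤ_14| = 420, max element order = 210


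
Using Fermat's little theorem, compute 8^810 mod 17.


Fermat's little theorem: if p is prime and gcd(a,p)=1, then a^(p-1) ≡ 1 (mod p)
p = 17 is prime, gcd(8,17) = 1
Reduce exponent: 810 mod 16 = 10
So 8^810 ≡ 8^10 (mod 17)
8^10 mod 17 = 13

8^810 ≡ 13 (mod 17)


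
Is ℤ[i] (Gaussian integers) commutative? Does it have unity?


ℤ[i] is a commutative integral domain with unity 1 (in fact a Euclidean domain)
Commutative: Yes
Integral domain: Yes
Has unity: Yes

ℤ[i] (Gaussian integers): Commutative=Yes, Unity=Yes


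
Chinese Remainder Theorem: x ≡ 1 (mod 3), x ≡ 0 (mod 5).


m₁ = 3, m₂ = 5, gcd = 1, so CRT applies. M = m₁·m₂ = 15
Let M₁ = M/m₁ = 5, M₂ = M/m₂ = 3
Find y₁ ≡ M₁⁻¹ (mod m₁): 5⁻¹ ≡ 2 (mod 3)
Find y₂ ≡ M₂⁻¹ (mod m₂): 3⁻¹ ≡ 2 (mod 5)
x = a₁·M₁·y₁ + a₂·M₂·y₂ = 1·5·2 + 0·3·2 = 10
Reduce mod 15: x ≡ 10
Check: 10 mod 3 = 1 ✓, 10 mod 5 = 0 ✓

x ≡ 10 (mod 15)


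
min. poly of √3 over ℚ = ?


√3 satisfies x² - 3 = 0, irreducible over ℚ since 3 is squarefree

Minimal polynomial: x² - 3


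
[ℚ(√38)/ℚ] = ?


√38 has minimal polynomial x² - 38 (irreducible over ℚ since 38 is squarefree)

[ℚ(√38)/ℚ] = 2


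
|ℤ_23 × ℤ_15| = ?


|A × B| = |A| · |B|
|ℤ_23 × ℤ_15| = 23 × 15 = 345

|ℤ_23 × ℤ_15| = 345


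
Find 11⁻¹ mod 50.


Use the extended Euclidean algorithm to write 1 = 11·s + 50·t; then s mod 50 is the inverse.
Euclidean algorithm:
  11 = 0·50 + 11
  50 = 4·11 + 6
  11 = 1·6 + 5
  6 = 1·5 + 1
  5 = 5·1 + 0
gcd(11,50) = 1
Back-substitution gives: 11·(-9) + 50·(2) = 1
So 11⁻¹ ≡ -9 ≡ 41 (mod 50)
Check: 11 × 41 = 451 ≡ 1 (mod 50) ✓

11⁻¹ ≡ 41 (mod 50)


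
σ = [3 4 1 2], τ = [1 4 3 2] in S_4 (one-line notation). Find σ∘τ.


σ∘τ: apply τ first, then σ
1 →τ 1 →σ 3
2 →τ 4 →σ 2
3 →τ 3 →σ 1
4 →τ 2 →σ 4

σ∘τ = [3 2 1 4]


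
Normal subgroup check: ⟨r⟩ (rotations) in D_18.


H = ⟨r⟩ (rotations) in D_18
The rotation subgroup ⟨r⟩ has index 2 in D_18, so it is normal

Yes, normal subgroup


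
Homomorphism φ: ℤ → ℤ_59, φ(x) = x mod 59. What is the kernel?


Kernel = preimage of identity
ker(φ) = {x ∈ ℤ : x ≡ 0 (mod 59)} = 59ℤ = {0, ±59, ±118, ...}

ker(φ) = 59ℤ


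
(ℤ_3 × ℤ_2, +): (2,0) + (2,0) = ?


Operation: componentwise addition mod (3, 2)
(2,0) + (2,0) = ((a₁+b₁) mod 3, (a₂+b₂) mod 2) with a = (2,0), b = (2,0)

(2,0) + (2,0) = (1,0)


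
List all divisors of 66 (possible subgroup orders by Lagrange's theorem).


Lagrange's theorem: |H| divides |G|
|G| = 66
Divisors of 66: 1, 2, 3, 6, 11, 22, 33, 66

Possible subgroup orders: {1, 2, 3, 6, 11, 22, 33, 66}


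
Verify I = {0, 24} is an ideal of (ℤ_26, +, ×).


Check ideal conditions for I = {0, 24} in ℤ_26:
(1) I is an additive subgroup? No
(2) For r ∈ ℤ_26 and a ∈ I: r·a ∈ I? No  [counterexample: r=2, a=24, r·a mod 26 = 22 ∉ I]

No, I is not an ideal of ℤ_26


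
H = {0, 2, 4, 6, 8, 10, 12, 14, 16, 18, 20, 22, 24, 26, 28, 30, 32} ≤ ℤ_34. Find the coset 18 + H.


18 + H = {18 + h (mod 34) : h ∈ H}
18+0=18, 18+2=20, 18+4=22, 18+6=24, 18+8=26, 18+10=28, 18+12=30, 18+14=32, 18+16=0, 18+18=2, 18+20=4, 18+22=6, 18+24=8, 18+26=10, 18+28=12, 18+30=14, 18+32=16
18 + H = {0, 2, 4, 6, 8, 10, 12, 14, 16, 18, 20, 22, 24, 26, 28, 30, 32} = 0 + H

18 + H = {0, 2, 4, 6, 8, 10, 12, 14, 16, 18, 20, 22, 24, 26, 28, 30, 32}


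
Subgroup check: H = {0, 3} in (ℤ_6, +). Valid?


Subgroup test for H = {0, 3} in (ℤ_6, +):
(1) 0 ∈ H? Yes
(2) Closure: for all a,b ∈ H, (a+b) mod 6 ∈ H? Yes
(3) Inverses: for all a ∈ H, -a mod 6 ∈ H? Yes

Yes, H is a subgroup of ℤ_6


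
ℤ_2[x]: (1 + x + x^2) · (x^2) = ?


Expand and collect like terms; reduce coefficients mod 2:
x^0: 1·0 = 0 ≡ 0 (mod 2)
x^1: 1·0 + 1·0 = 0 ≡ 0 (mod 2)
x^2: 1·1 + 1·0 + 1·0 = 1 ≡ 1 (mod 2)
x^3: 1·1 + 1·0 = 1 ≡ 1 (mod 2)
x^4: 1·1 = 1 ≡ 1 (mod 2)
Result: x^2 + x^3 + x^4

f · g = x^2 + x^3 + x^4


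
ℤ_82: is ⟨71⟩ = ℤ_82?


g generates ℤ_n iff gcd(g, n) = 1
gcd(71, 82) = 1
Since gcd = 1, 71 is a generator.

Yes, 71 generates ℤ_82


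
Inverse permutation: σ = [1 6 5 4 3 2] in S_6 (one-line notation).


To find σ⁻¹, swap domain and range:
σ(1) = 1 → σ⁻¹(1) = 1
σ(2) = 6 → σ⁻¹(6) = 2
σ(3) = 5 → σ⁻¹(5) = 3
σ(4) = 4 → σ⁻¹(4) = 4
σ(5) = 3 → σ⁻¹(3) = 5
σ(6) = 2 → σ⁻¹(2) = 6

σ⁻¹ = [1 6 5 4 3 2]


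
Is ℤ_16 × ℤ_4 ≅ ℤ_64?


Comparing ℤ_16 × ℤ_4 and ℤ_64:
gcd(16,4) = 4 ≠ 1. Max element order in ℤ_16×ℤ_4 is lcm(16,4) = 16 < 64, so it has no element of order 64

No, ℤ_16 × ℤ_4 ≇ ℤ_64


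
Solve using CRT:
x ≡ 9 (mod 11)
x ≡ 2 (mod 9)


m₁ = 11, m₂ = 9, gcd = 1, so CRT applies. M = m₁·m₂ = 99
Let M₁ = M/m₁ = 9, M₂ = M/m₂ = 11
Find y₁ ≡ M₁⁻¹ (mod m₁): 9⁻¹ ≡ 5 (mod 11)
Find y₂ ≡ M₂⁻¹ (mod m₂): 11⁻¹ ≡ 5 (mod 9)
x = a₁·M₁·y₁ + a₂·M₂·y₂ = 9·9·5 + 2·11·5 = 515
Reduce mod 99: x ≡ 20
Check: 20 mod 11 = 9 ✓, 20 mod 9 = 2 ✓

x ≡ 20 (mod 99)


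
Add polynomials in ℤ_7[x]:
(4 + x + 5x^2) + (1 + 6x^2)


Add coefficients mod 7:
x^0: 4 + 1 = 5 (mod 7)
x^1: 1 + 0 = 1 (mod 7)
x^2: 5 + 6 = 4 (mod 7)
Result: 5 + x + 4x^2

f + g = 5 + x + 4x^2


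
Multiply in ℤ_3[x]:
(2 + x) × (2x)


Expand and collect like terms; reduce coefficients mod 3:
x^0: 2·0 = 0 ≡ 0 (mod 3)
x^1: 2·2 + 1·0 = 4 ≡ 1 (mod 3)
x^2: 1·2 = 2 ≡ 2 (mod 3)
Result: x + 2x^2

f · g = x + 2x^2


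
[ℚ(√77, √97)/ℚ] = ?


[ℚ(√77,√97):ℚ] = [ℚ(√77,√97):ℚ(√77)]·[ℚ(√77):ℚ] = 2·2 = 4

[ℚ(√77, √97)/ℚ] = 4


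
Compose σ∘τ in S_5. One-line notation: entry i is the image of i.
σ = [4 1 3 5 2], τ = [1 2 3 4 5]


σ∘τ: apply τ first, then σ
1 →τ 1 →σ 4
2 →τ 2 →σ 1
3 →τ 3 →σ 3
4 →τ 4 →σ 5
5 →τ 5 →σ 2

σ∘τ = [4 1 3 5 2]


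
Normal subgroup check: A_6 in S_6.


H = A_6 in S_6
A_6 has index 2 in S_6, and every subgroup of index 2 is normal

Yes, normal subgroup


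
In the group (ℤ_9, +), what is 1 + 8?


Operation: addition mod 9
1 + 8 = (a + b) mod 9 with a = 1, b = 8

1 + 8 = 0


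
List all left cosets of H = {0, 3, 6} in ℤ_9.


H = {0, 3, 6}, |H| = 3
Number of cosets = |G|/|H| = 9/3 = 3
0 + H = {0, 3, 6}
1 + H = {1, 4, 7}
2 + H = {2, 5, 8}

Cosets: 0+H={0,3,6}; 1+H={1,4,7}; 2+H={2,5,8}


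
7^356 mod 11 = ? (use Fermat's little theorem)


Fermat's little theorem: if p is prime and gcd(a,p)=1, then a^(p-1) ≡ 1 (mod p)
p = 11 is prime, gcd(7,11) = 1
Reduce exponent: 356 mod 10 = 6
So 7^356 ≡ 7^6 (mod 11)
7^6 mod 11 = 4

7^356 ≡ 4 (mod 11)


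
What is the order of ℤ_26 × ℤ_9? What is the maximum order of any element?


|ℤ_26 × ℤ_9| = 26 × 9 = 234
Max element order = lcm(26,9) = 234
Cyclic? Yes (gcd=1)

|ℤ_26×ℤ_9| = 234, max element order = 234


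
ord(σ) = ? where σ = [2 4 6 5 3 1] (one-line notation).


Cycle decomposition: (1 2 4 5 3 6)
Cycle lengths: 6
Order = lcm(6) = 6

ord(σ) = 6


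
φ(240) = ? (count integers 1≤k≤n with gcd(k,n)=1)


Factor n: 240 = 2^4 × 3 × 5
φ(n) = n · ∏(1 - 1/p) over distinct primes p | n
φ(240) = 240 · (1 - 1/2) · (1 - 1/3) · (1 - 1/5) = 64

φ(240) = 64


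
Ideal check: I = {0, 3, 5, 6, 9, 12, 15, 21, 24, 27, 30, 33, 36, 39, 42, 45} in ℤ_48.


Check ideal conditions for I = {0, 3, 5, 6, 9, 12, 15, 21, 24, 27, 30, 33, 36, 39, 42, 45} in ℤ_48:
(1) I is an additive subgroup? No
(2) For r ∈ ℤ_48 and a ∈ I: r·a ∈ I? No  [counterexample: r=2, a=5, r·a mod 48 = 10 ∉ I]

No, I is not an ideal of ℤ_48


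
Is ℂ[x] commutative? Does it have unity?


Polynomial ring over ℂ (an integral domain) is a commutative integral domain with unity 1
Commutative: Yes
Integral domain: Yes
Has unity: Yes

ℂ[x]: Commutative=Yes, Unity=Yes


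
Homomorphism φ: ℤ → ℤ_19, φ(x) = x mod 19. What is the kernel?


Kernel = preimage of identity
ker(φ) = {x ∈ ℤ : x ≡ 0 (mod 19)} = 19ℤ = {0, ±19, ±38, ...}

ker(φ) = 19ℤ


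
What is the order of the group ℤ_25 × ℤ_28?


|A × B| = |A| · |B|
|ℤ_25 × ℤ_28| = 25 × 28 = 700

|ℤ_25 × ℤ_28| = 700


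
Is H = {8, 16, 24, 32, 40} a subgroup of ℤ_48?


Subgroup test for H = {8, 16, 24, 32, 40} in (ℤ_48, +):
(1) 0 ∈ H? No
(2) Closure: for all a,b ∈ H, (a+b) mod 48 ∈ H? No  [counterexample: 8 + 40 = 0 ∉ H]
(3) Inverses: for all a ∈ H, -a mod 48 ∈ H? Yes

No, H is not a subgroup of ℤ_48


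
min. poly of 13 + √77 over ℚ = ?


Let α = 13 + √77. Then α - 13 = √77, so (α - 13)² = 77, giving α² - 26α + 92 = 0. Degree 2 and α ∉ ℚ, so this is the minimal polynomial.

Minimal polynomial: x² - 26x + 92


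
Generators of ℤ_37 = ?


g generates ℤ_n iff gcd(g,n) = 1
Prime factors of 37: 37
Generators are g ∈ {1,...,36} not divisible by any of these primes.
Generators: {1, 2, 3, 4, 5, 6, 7, 8, 9, 10, 11, 12, 13, 14, 15, 16, 17, 18, 19, 20, 21, 22, 23, 24, 25, 26, 27, 28, 29, 30, 31, 32, 33, 34, 35, 36}
Number of generators = φ(37) = 36

Generators of ℤ_37 = {1, 2, 3, 4, 5, 6, 7, 8, 9, 10, 11, 12, 13, 14, 15, 16, 17, 18, 19, 20, 21, 22, 23, 24, 25, 26, 27, 28, 29, 30, 31, 32, 33, 34, 35, 36}


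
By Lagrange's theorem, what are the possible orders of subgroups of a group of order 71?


Lagrange's theorem: |H| divides |G|
|G| = 71
Divisors of 71: 1, 71

Possible subgroup orders: {1, 71}


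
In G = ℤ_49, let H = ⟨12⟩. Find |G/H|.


|⟨12⟩| = n / gcd(12, 49) = 49 / 1 = 49
H is normal (ℤ_49 is abelian).
|G/H| = |G| / |H| = 49 / 49 = 1

|G/H| = 1


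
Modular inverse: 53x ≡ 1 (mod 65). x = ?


Use the extended Euclidean algorithm to write 1 = 53·s + 65·t; then s mod 65 is the inverse.
Euclidean algorithm:
  53 = 0·65 + 53
  65 = 1·53 + 12
  53 = 4·12 + 5
  12 = 2·5 + 2
  5 = 2·2 + 1
  2 = 2·1 + 0
gcd(53,65) = 1
Back-substitution gives: 53·(27) + 65·(-22) = 1
So 53⁻¹ ≡ 27 ≡ 27 (mod 65)
Check: 53 × 27 = 1431 ≡ 1 (mod 65) ✓

53⁻¹ ≡ 27 (mod 65)


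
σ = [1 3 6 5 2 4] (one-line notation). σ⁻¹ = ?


To find σ⁻¹, swap domain and range:
σ(1) = 1 → σ⁻¹(1) = 1
σ(2) = 3 → σ⁻¹(3) = 2
σ(3) = 6 → σ⁻¹(6) = 3
σ(4) = 5 → σ⁻¹(5) = 4
σ(5) = 2 → σ⁻¹(2) = 5
σ(6) = 4 → σ⁻¹(4) = 6

σ⁻¹ = [1 5 2 6 4 3]


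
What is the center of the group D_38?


Z(G) = {g ∈ G | gx = xg for all x ∈ G}
For even n, Z(D_n) = {e, r^(n/2)}: the 180° rotation r^19 commutes with every reflection and rotation

Z(D_38) = {e, r^19}


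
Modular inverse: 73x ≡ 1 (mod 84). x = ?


Use the extended Euclidean algorithm to write 1 = 73·s + 84·t; then s mod 84 is the inverse.
Euclidean algorithm:
  73 = 0·84 + 73
  84 = 1·73 + 11
  73 = 6·11 + 7
  11 = 1·7 + 4
  7 = 1·4 + 3
  4 = 1·3 + 1
  3 = 3·1 + 0
gcd(73,84) = 1
Back-substitution gives: 73·(-23) + 84·(20) = 1
So 73⁻¹ ≡ -23 ≡ 61 (mod 84)
Check: 73 × 61 = 4453 ≡ 1 (mod 84) ✓

73⁻¹ ≡ 61 (mod 84)


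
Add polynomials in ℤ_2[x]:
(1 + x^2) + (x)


Add coefficients mod 2:
x^0: 1 + 0 = 1 (mod 2)
x^1: 0 + 1 = 1 (mod 2)
x^2: 1 + 0 = 1 (mod 2)
Result: 1 + x + x^2

f + g = 1 + x + x^2


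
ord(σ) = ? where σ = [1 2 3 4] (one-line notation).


Cycle decomposition: identity (all elements fixed)
Order = 1 (identity has order 1)

ord(σ) = 1


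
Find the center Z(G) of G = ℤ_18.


Z(G) = {g ∈ G | gx = xg for all x ∈ G}
ℤ_18 is abelian, so Z(G) = G

Z(ℤ_18) = ℤ_18


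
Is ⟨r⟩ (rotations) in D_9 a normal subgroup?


H = ⟨r⟩ (rotations) in D_9
The rotation subgroup ⟨r⟩ has index 2 in D_9, so it is normal

Yes, normal subgroup


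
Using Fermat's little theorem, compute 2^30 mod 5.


Fermat's little theorem: if p is prime and gcd(a,p)=1, then a^(p-1) ≡ 1 (mod p)
p = 5 is prime, gcd(2,5) = 1
Reduce exponent: 30 mod 4 = 2
So 2^30 ≡ 2^2 (mod 5)
2^2 mod 5 = 4

2^30 ≡ 4 (mod 5)


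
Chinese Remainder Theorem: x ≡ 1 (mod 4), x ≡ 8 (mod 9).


m₁ = 4, m₂ = 9, gcd = 1, so CRT applies. M = m₁·m₂ = 36
Let M₁ = M/m₁ = 9, M₂ = M/m₂ = 4
Find y₁ ≡ M₁⁻¹ (mod m₁): 9⁻¹ ≡ 1 (mod 4)
Find y₂ ≡ M₂⁻¹ (mod m₂): 4⁻¹ ≡ 7 (mod 9)
x = a₁·M₁·y₁ + a₂·M₂·y₂ = 1·9·1 + 8·4·7 = 233
Reduce mod 36: x ≡ 17
Check: 17 mod 4 = 1 ✓, 17 mod 9 = 8 ✓

x ≡ 17 (mod 36)


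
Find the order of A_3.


|A_n| = n!/2 (even permutations)
|A_3| = 3!/2 = 6/2 = 3

|A_3| = 3


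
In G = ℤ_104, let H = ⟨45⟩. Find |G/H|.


|⟨45⟩| = n / gcd(45, 104) = 104 / 1 = 104
H is normal (ℤ_104 is abelian).
|G/H| = |G| / |H| = 104 / 104 = 1

|G/H| = 1


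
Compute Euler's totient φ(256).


Factor n: 256 = 2^8
φ(n) = n · ∏(1 - 1/p) over distinct primes p | n
φ(256) = 256 · (1 - 1/2) = 128

φ(256) = 128


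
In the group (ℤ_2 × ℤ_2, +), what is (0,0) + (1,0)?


Operation: componentwise addition mod (2, 2)
(0,0) + (1,0) = ((a₁+b₁) mod 2, (a₂+b₂) mod 2) with a = (0,0), b = (1,0)

(0,0) + (1,0) = (1,0)


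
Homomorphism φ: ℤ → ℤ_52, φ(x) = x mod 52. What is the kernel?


Kernel = preimage of identity
ker(φ) = {x ∈ ℤ : x ≡ 0 (mod 52)} = 52ℤ = {0, ±52, ±104, ...}

ker(φ) = 52ℤ


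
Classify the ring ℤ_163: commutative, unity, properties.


ℤ_163 is a commutative ring with unity 1; 163 is prime, so ℤ_163 is a field (hence an integral domain)
Commutative: Yes
Integral domain: Yes
Has unity: Yes

ℤ_163: Commutative=Yes, Unity=Yes


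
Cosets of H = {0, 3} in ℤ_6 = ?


H = {0, 3}, |H| = 2
Number of cosets = |G|/|H| = 6/2 = 3
0 + H = {0, 3}
1 + H = {1, 4}
2 + H = {2, 5}

Cosets: 0+H={0,3}; 1+H={1,4}; 2+H={2,5}


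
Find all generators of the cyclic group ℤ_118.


g generates ℤ_n iff gcd(g,n) = 1
Prime factors of 118: 2, 59
Generators are g ∈ {1,...,117} not divisible by any of these primes.
Generators: {1, 3, 5, 7, 9, 11, 13, 15, 17, 19, 21, 23, 25, 27, 29, 31, 33, 35, 37, 39, 41, 43, 45, 47, 49, 51, 53, 55, 57, 61, 63, 65, 67, 69, 71, 73, 75, 77, 79, 81, 83, 85, 87, 89, 91, 93, 95, 97, 99, 101, 103, 105, 107, 109, 111, 113, 115, 117}
Number of generators = φ(118) = 58

Generators of ℤ_118 = {1, 3, 5, 7, 9, 11, 13, 15, 17, 19, 21, 23, 25, 27, 29, 31, 33, 35, 37, 39, 41, 43, 45, 47, 49, 51, 53, 55, 57, 61, 63, 65, 67, 69, 71, 73, 75, 77, 79, 81, 83, 85, 87, 89, 91, 93, 95, 97, 99, 101, 103, 105, 107, 109, 111, 113, 115, 117}


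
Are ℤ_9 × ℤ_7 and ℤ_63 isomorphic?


Comparing ℤ_9 × ℤ_7 and ℤ_63:
gcd(9,7) = 1, so ℤ_9 × ℤ_7 ≅ ℤ_63 (CRT)

Yes, ℤ_9 × ℤ_7 ≅ ℤ_63


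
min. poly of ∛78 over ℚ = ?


∛78 satisfies x³ - 78 = 0, irreducible over ℚ (no rational root; 78 is not a perfect cube)

Minimal polynomial: x³ - 78


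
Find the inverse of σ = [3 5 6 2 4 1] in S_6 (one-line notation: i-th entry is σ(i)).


To find σ⁻¹, swap domain and range:
σ(1) = 3 → σ⁻¹(3) = 1
σ(2) = 5 → σ⁻¹(5) = 2
σ(3) = 6 → σ⁻¹(6) = 3
σ(4) = 2 → σ⁻¹(2) = 4
σ(5) = 4 → σ⁻¹(4) = 5
σ(6) = 1 → σ⁻¹(1) = 6

σ⁻¹ = [6 4 1 5 2 3]


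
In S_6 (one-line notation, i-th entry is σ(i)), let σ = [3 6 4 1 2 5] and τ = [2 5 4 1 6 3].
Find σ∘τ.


σ∘τ: apply τ first, then σ
1 →τ 2 →σ 6
2 →τ 5 →σ 2
3 →τ 4 →σ 1
4 →τ 1 →σ 3
5 →τ 6 →σ 5
6 →τ 3 →σ 4

σ∘τ = [6 2 1 3 5 4]


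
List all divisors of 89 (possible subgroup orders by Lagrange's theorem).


Lagrange's theorem: |H| divides |G|
|G| = 89
Divisors of 89: 1, 89

Possible subgroup orders: {1, 89}


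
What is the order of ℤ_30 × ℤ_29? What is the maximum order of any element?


|ℤ_30 × ℤ_29| = 30 × 29 = 870
Max element order = lcm(30,29) = 870
Cyclic? Yes (gcd=1)

|ℤ_30×ℤ_29| = 870, max element order = 870


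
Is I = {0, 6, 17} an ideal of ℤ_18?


Check ideal conditions for I = {0, 6, 17} in ℤ_18:
(1) I is an additive subgroup? No
(2) For r ∈ ℤ_18 and a ∈ I: r·a ∈ I? No  [counterexample: r=2, a=6, r·a mod 18 = 12 ∉ I]

No, I is not an ideal of ℤ_18


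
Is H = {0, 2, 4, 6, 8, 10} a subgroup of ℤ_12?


Subgroup test for H = {0, 2, 4, 6, 8, 10} in (ℤ_12, +):
(1) 0 ∈ H? Yes
(2) Closure: for all a,b ∈ H, (a+b) mod 12 ∈ H? Yes
(3) Inverses: for all a ∈ H, -a mod 12 ∈ H? Yes

Yes, H is a subgroup of ℤ_12


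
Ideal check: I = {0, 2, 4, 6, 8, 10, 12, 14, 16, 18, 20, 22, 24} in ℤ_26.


Check ideal conditions for I = {0, 2, 4, 6, 8, 10, 12, 14, 16, 18, 20, 22, 24} in ℤ_26:
(1) I is an additive subgroup? Yes
(2) For r ∈ ℤ_26 and a ∈ I: r·a ∈ I? Yes

Yes, I is an ideal of ℤ_26


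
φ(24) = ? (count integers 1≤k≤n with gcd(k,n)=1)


φ(n) = count of k ∈ {1,...,n} with gcd(k,n)=1
Coprimes to 24: {1, 5, 7, 11, 13, 17, 19, 23}
Count: 8

φ(24) = 8


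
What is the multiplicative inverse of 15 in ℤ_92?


Use the extended Euclidean algorithm to write 1 = 15·s + 92·t; then s mod 92 is the inverse.
Euclidean algorithm:
  15 = 0·92 + 15
  92 = 6·15 + 2
  15 = 7·2 + 1
  2 = 2·1 + 0
gcd(15,92) = 1
Back-substitution gives: 15·(43) + 92·(-7) = 1
So 15⁻¹ ≡ 43 ≡ 43 (mod 92)
Check: 15 × 43 = 645 ≡ 1 (mod 92) ✓

15⁻¹ ≡ 43 (mod 92)


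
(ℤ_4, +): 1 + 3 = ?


Operation: addition mod 4
1 + 3 = (a + b) mod 4 with a = 1, b = 3

1 + 3 = 0


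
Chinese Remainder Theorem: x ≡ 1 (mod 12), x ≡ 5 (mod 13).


m₁ = 12, m₂ = 13, gcd = 1, so CRT applies. M = m₁·m₂ = 156
Let M₁ = M/m₁ = 13, M₂ = M/m₂ = 12
Find y₁ ≡ M₁⁻¹ (mod m₁): 13⁻¹ ≡ 1 (mod 12)
Find y₂ ≡ M₂⁻¹ (mod m₂): 12⁻¹ ≡ 12 (mod 13)
x = a₁·M₁·y₁ + a₂·M₂·y₂ = 1·13·1 + 5·12·12 = 733
Reduce mod 156: x ≡ 109
Check: 109 mod 12 = 1 ✓, 109 mod 13 = 5 ✓

x ≡ 109 (mod 156)


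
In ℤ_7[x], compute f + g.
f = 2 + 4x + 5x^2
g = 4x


Add coefficients mod 7:
x^0: 2 + 0 = 2 (mod 7)
x^1: 4 + 4 = 1 (mod 7)
x^2: 5 + 0 = 5 (mod 7)
Result: 2 + x + 5x^2

f + g = 2 + x + 5x^2


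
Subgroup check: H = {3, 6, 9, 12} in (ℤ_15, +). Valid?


Subgroup test for H = {3, 6, 9, 12} in (ℤ_15, +):
(1) 0 ∈ H? No
(2) Closure: for all a,b ∈ H, (a+b) mod 15 ∈ H? No  [counterexample: 3 + 12 = 0 ∉ H]
(3) Inverses: for all a ∈ H, -a mod 15 ∈ H? Yes

No, H is not a subgroup of ℤ_15


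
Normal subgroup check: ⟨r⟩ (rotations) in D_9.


H = ⟨r⟩ (rotations) in D_9
The rotation subgroup ⟨r⟩ has index 2 in D_9, so it is normal

Yes, normal subgroup


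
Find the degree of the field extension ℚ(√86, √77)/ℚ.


[ℚ(√86,√77):ℚ] = [ℚ(√86,√77):ℚ(√86)]·[ℚ(√86):ℚ] = 2·2 = 4

[ℚ(√86, √77)/ℚ] = 4


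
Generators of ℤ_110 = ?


g generates ℤ_n iff gcd(g,n) = 1
Prime factors of 110: 2, 5, 11
Generators are g ∈ {1,...,109} not divisible by any of these primes.
Generators: {1, 3, 7, 9, 13, 17, 19, 21, 23, 27, 29, 31, 37, 39, 41, 43, 47, 49, 51, 53, 57, 59, 61, 63, 67, 69, 71, 73, 79, 81, 83, 87, 89, 91, 93, 97, 101, 103, 107, 109}
Number of generators = φ(110) = 40

Generators of ℤ_110 = {1, 3, 7, 9, 13, 17, 19, 21, 23, 27, 29, 31, 37, 39, 41, 43, 47, 49, 51, 53, 57, 59, 61, 63, 67, 69, 71, 73, 79, 81, 83, 87, 89, 91, 93, 97, 101, 103, 107, 109}


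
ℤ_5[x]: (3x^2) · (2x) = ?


Expand and collect like terms; reduce coefficients mod 5:
x^0: 0·0 = 0 ≡ 0 (mod 5)
x^1: 0·2 + 0·0 = 0 ≡ 0 (mod 5)
x^2: 0·2 + 3·0 = 0 ≡ 0 (mod 5)
x^3: 3·2 = 6 ≡ 1 (mod 5)
Result: x^3

f · g = x^3


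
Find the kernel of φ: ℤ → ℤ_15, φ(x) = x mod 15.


Kernel = preimage of identity
ker(φ) = {x ∈ ℤ : x ≡ 0 (mod 15)} = 15ℤ = {0, ±15, ±30, ...}

ker(φ) = 15ℤ


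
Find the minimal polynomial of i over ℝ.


i satisfies x² + 1 = 0, irreducible over ℝ

Minimal polynomial: x² + 1


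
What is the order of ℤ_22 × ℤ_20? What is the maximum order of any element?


|ℤ_22 × ℤ_20| = 22 × 20 = 440
Max element order = lcm(22,20) = 220
Cyclic? No (gcd=2)

|ℤ_22×ℤ_20| = 440, max element order = 220


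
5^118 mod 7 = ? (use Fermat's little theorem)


Fermat's little theorem: if p is prime and gcd(a,p)=1, then a^(p-1) ≡ 1 (mod p)
p = 7 is prime, gcd(5,7) = 1
Reduce exponent: 118 mod 6 = 4
So 5^118 ≡ 5^4 (mod 7)
5^4 mod 7 = 2

5^118 ≡ 2 (mod 7)


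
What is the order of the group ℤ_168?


ℤ_n has n elements.

|ℤ_168| = 168


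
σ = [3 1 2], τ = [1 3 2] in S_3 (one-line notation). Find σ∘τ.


σ∘τ: apply τ first, then σ
1 →τ 1 →σ 3
2 →τ 3 →σ 2
3 →τ 2 →σ 1

σ∘τ = [3 2 1]


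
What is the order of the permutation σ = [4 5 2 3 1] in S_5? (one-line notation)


Cycle decomposition: (1 4 3 2 5)
Cycle lengths: 5
Order = lcm(5) = 5

ord(σ) = 5


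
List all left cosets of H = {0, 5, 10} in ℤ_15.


H = {0, 5, 10}, |H| = 3
Number of cosets = |G|/|H| = 15/3 = 5
0 + H = {0, 5, 10}
1 + H = {1, 6, 11}
2 + H = {2, 7, 12}
3 + H = {3, 8, 13}
4 + H = {4, 9, 14}

Cosets: 0+H={0,5,10}; 1+H={1,6,11}; 2+H={2,7,12}; 3+H={3,8,13}; 4+H={4,9,14}


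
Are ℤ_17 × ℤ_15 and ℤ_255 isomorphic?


Comparing ℤ_17 × ℤ_15 and ℤ_255:
gcd(17,15) = 1, so ℤ_17 × ℤ_15 ≅ ℤ_255 (CRT)

Yes, ℤ_17 × ℤ_15 ≅ ℤ_255


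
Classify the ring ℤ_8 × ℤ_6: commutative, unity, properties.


Direct product ring; commutative with unity (1,1); but (1,0)·(0,1) = (0,0) gives zero divisors, so not an integral domain
Commutative: Yes
Integral domain: No
Has unity: Yes

ℤ_8 × ℤ_6: Commutative=Yes, Unity=Yes


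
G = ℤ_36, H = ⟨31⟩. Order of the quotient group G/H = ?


|⟨31⟩| = n / gcd(31, 36) = 36 / 1 = 36
H is normal (ℤ_36 is abelian).
|G/H| = |G| / |H| = 36 / 36 = 1

|G/H| = 1


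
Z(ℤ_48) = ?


Z(G) = {g ∈ G | gx = xg for all x ∈ G}
ℤ_48 is abelian, so Z(G) = G

Z(ℤ_48) = ℤ_48


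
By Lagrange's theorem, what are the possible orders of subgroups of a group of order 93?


Lagrange's theorem: |H| divides |G|
|G| = 93
Divisors of 93: 1, 3, 31, 93

Possible subgroup orders: {1, 3, 31, 93}


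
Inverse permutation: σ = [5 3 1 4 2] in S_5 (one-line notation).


To find σ⁻¹, swap domain and range:
σ(1) = 5 → σ⁻¹(5) = 1
σ(2) = 3 → σ⁻¹(3) = 2
σ(3) = 1 → σ⁻¹(1) = 3
σ(4) = 4 → σ⁻¹(4) = 4
σ(5) = 2 → σ⁻¹(2) = 5

σ⁻¹ = [3 5 2 4 1]


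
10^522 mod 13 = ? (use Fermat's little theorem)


Fermat's little theorem: if p is prime and gcd(a,p)=1, then a^(p-1) ≡ 1 (mod p)
p = 13 is prime, gcd(10,13) = 1
Reduce exponent: 522 mod 12 = 6
So 10^522 ≡ 10^6 (mod 13)
10^6 mod 13 = 1

10^522 ≡ 1 (mod 13)


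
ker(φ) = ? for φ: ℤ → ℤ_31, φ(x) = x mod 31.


Kernel = preimage of identity
ker(φ) = {x ∈ ℤ : x ≡ 0 (mod 31)} = 31ℤ = {0, ±31, ±62, ...}

ker(φ) = 31ℤ


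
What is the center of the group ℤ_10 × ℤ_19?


Z(G) = {g ∈ G | gx = xg for all x ∈ G}
Direct product of abelian groups is abelian, so Z(G) = G

Z(ℤ_10 × ℤ_19) = ℤ_10 × ℤ_19


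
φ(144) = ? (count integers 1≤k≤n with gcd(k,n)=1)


Factor n: 144 = 2^4 × 3^2
φ(n) = n · ∏(1 - 1/p) over distinct primes p | n
φ(144) = 144 · (1 - 1/2) · (1 - 1/3) = 48

φ(144) = 48


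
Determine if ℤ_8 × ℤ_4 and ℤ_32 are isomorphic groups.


Comparing ℤ_8 × ℤ_4 and ℤ_32:
gcd(8,4) = 4 ≠ 1. Max element order in ℤ_8×ℤ_4 is lcm(8,4) = 8 < 32, so it has no element of order 32

No, ℤ_8 × ℤ_4 ≇ ℤ_32


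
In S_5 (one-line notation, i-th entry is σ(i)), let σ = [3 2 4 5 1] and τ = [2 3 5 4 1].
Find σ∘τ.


σ∘τ: apply τ first, then σ
1 →τ 2 →σ 2
2 →τ 3 →σ 4
3 →τ 5 →σ 1
4 →τ 4 →σ 5
5 →τ 1 →σ 3

σ∘τ = [2 4 1 5 3]


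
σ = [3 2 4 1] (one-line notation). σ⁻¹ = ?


To find σ⁻¹, swap domain and range:
σ(1) = 3 → σ⁻¹(3) = 1
σ(2) = 2 → σ⁻¹(2) = 2
σ(3) = 4 → σ⁻¹(4) = 3
σ(4) = 1 → σ⁻¹(1) = 4

σ⁻¹ = [4 2 1 3]


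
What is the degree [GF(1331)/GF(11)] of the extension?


GF(1331) = GF(11^3), so the extension degree is 3

[GF(1331)/GF(11)] = 3


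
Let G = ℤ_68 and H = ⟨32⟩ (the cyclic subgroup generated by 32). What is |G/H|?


|⟨32⟩| = n / gcd(32, 68) = 68 / 4 = 17
H is normal (ℤ_68 is abelian).
|G/H| = |G| / |H| = 68 / 17 = 4

|G/H| = 4


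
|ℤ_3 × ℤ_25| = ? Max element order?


|ℤ_3 × ℤ_25| = 3 × 25 = 75
Max element order = lcm(3,25) = 75
Cyclic? Yes (gcd=1)

|ℤ_3×ℤ_25| = 75, max element order = 75


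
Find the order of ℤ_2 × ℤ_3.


|A × B| = |A| · |B|
|ℤ_2 × ℤ_3| = 2 × 3 = 6

|ℤ_2 × ℤ_3| = 6


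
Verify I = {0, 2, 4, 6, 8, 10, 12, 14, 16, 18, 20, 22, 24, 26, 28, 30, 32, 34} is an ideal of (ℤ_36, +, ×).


Check ideal conditions for I = {0, 2, 4, 6, 8, 10, 12, 14, 16, 18, 20, 22, 24, 26, 28, 30, 32, 34} in ℤ_36:
(1) I is an additive subgroup? Yes
(2) For r ∈ ℤ_36 and a ∈ I: r·a ∈ I? Yes

Yes, I is an ideal of ℤ_36


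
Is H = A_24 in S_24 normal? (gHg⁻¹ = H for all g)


H = A_24 in S_24
A_24 has index 2 in S_24, and every subgroup of index 2 is normal

Yes, normal subgroup


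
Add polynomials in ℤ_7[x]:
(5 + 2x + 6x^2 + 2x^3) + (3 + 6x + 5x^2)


Add coefficients mod 7:
x^0: 5 + 3 = 1 (mod 7)
x^1: 2 + 6 = 1 (mod 7)
x^2: 6 + 5 = 4 (mod 7)
x^3: 2 + 0 = 2 (mod 7)
Result: 1 + x + 4x^2 + 2x^3

f + g = 1 + x + 4x^2 + 2x^3


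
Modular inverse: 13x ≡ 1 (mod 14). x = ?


Use the extended Euclidean algorithm to write 1 = 13·s + 14·t; then s mod 14 is the inverse.
Euclidean algorithm:
  13 = 0·14 + 13
  14 = 1·13 + 1
  13 = 13·1 + 0
gcd(13,14) = 1
Back-substitution gives: 13·(-1) + 14·(1) = 1
So 13⁻¹ ≡ -1 ≡ 13 (mod 14)
Check: 13 × 13 = 169 ≡ 1 (mod 14) ✓

13⁻¹ ≡ 13 (mod 14)


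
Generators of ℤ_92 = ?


g generates ℤ_n iff gcd(g,n) = 1
Prime factors of 92: 2, 23
Generators are g ∈ {1,...,91} not divisible by any of these primes.
Generators: {1, 3, 5, 7, 9, 11, 13, 15, 17, 19, 21, 25, 27, 29, 31, 33, 35, 37, 39, 41, 43, 45, 47, 49, 51, 53, 55, 57, 59, 61, 63, 65, 67, 71, 73, 75, 77, 79, 81, 83, 85, 87, 89, 91}
Number of generators = φ(92) = 44

Generators of ℤ_92 = {1, 3, 5, 7, 9, 11, 13, 15, 17, 19, 21, 25, 27, 29, 31, 33, 35, 37, 39, 41, 43, 45, 47, 49, 51, 53, 55, 57, 59, 61, 63, 65, 67, 71, 73, 75, 77, 79, 81, 83, 85, 87, 89, 91}


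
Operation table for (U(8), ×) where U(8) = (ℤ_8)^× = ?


Elements: {1, 3, 5, 7}
Operation: multiplication mod 8
Entry (a, b) = (a × b) mod 8

Cayley table:
  | 1 | 3 | 5 | 7
1 | 1 | 3 | 5 | 7
3 | 3 | 1 | 7 | 5
5 | 5 | 7 | 1 | 3
7 | 7 | 5 | 3 | 1
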